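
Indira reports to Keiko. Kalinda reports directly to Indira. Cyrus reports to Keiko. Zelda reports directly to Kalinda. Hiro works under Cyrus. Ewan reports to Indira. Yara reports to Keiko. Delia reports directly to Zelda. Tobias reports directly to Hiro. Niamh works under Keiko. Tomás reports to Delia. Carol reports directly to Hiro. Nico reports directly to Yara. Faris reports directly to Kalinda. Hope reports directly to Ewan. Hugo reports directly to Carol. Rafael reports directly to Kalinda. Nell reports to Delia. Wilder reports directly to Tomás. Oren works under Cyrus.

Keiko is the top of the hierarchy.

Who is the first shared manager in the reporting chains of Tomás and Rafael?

Tomás's chain of managers is Delia, Zelda, Kalinda, Indira, Keiko. Rafael's chain of managers is Kalinda, Indira, Keiko. The first manager that appears in both chains is Kalinda.

Kalinda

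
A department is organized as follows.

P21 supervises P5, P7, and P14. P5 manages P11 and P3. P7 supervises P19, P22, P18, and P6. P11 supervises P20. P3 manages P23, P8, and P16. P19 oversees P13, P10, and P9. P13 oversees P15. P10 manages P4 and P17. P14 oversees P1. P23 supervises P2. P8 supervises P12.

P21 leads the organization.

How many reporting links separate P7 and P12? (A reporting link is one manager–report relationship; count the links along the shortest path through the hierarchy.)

P7 is 1 level below P21, and P12 is 4 levels below P21 (their lowest common manager). The shortest path runs up from P7 to P21 and back down to P12: 1 + 4 = 5 links.

5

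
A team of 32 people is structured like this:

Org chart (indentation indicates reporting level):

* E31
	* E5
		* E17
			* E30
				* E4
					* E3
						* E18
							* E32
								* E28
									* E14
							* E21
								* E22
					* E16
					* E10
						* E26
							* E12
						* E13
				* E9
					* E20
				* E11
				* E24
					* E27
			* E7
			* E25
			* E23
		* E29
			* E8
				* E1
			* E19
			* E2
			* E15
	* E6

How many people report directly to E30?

4

E30 directly manages E4, E9, E11, E24. That is 4 direct reports.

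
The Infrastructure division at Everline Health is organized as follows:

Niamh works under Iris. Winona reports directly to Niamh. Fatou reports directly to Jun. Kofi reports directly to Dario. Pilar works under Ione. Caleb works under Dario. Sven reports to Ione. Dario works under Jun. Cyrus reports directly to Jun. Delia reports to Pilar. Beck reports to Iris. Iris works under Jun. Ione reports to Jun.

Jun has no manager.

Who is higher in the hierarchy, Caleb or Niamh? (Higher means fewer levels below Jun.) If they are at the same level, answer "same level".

same level

Both Caleb and Niamh are 2 levels below Jun.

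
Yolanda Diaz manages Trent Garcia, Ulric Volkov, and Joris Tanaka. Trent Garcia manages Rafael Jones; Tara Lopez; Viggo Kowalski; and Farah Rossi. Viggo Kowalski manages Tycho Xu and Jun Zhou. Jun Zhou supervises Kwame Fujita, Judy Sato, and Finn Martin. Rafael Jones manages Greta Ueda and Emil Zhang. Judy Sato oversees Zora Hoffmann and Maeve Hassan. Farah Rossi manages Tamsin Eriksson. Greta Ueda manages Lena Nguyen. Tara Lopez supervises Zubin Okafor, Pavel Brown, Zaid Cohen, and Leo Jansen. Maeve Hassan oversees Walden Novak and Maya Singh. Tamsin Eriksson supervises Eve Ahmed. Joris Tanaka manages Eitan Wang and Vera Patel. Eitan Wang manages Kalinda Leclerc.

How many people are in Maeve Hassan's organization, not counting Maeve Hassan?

Maeve Hassan directly manages Walden Novak, Maya Singh. Walden Novak has no reports. Maya Singh has no reports. So Maeve Hassan's organization is 2 direct reports plus everyone under them: 1 + 1 = 2.

2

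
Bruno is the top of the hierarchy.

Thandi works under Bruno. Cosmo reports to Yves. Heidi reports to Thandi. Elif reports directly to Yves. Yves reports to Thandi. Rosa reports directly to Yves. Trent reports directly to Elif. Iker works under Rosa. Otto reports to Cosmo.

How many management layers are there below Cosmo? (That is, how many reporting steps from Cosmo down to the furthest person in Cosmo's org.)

1

The longest chain under Cosmo runs Cosmo → Otto, which is 1 level below Cosmo.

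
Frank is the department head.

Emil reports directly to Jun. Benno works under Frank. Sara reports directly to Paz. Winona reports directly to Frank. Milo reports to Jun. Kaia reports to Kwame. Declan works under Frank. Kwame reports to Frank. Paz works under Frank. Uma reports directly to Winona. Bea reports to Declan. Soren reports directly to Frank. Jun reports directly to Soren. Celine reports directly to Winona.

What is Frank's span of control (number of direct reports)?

6

Frank directly manages Paz, Kwame, Winona, Soren, Declan, Benno. That is 6 direct reports.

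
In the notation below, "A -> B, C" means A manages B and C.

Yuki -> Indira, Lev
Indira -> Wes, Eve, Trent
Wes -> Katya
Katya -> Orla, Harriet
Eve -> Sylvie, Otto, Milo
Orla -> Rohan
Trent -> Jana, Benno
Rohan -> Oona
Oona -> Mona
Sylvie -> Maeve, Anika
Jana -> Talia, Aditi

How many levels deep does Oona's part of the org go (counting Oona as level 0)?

1

The longest chain under Oona runs Oona → Mona, which is 1 level below Oona.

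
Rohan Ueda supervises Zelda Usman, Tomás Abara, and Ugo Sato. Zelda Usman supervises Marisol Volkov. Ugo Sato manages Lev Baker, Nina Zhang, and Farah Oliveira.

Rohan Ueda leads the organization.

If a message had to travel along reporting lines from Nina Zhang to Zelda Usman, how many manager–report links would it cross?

3

Nina Zhang is 2 levels below Rohan Ueda, and Zelda Usman is 1 level below Rohan Ueda (their lowest common manager). The shortest path runs up from Nina Zhang to Rohan Ueda and back down to Zelda Usman: 2 + 1 = 3 links.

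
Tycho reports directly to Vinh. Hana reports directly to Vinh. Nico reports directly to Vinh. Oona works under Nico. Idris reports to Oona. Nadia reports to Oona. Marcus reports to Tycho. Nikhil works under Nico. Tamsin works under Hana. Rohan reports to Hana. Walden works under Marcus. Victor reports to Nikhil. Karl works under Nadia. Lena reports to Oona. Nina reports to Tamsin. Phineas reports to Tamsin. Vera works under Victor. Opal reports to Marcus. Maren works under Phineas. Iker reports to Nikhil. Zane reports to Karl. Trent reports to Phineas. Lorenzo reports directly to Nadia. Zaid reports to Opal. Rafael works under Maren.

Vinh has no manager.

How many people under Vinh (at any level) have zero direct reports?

12

The people in Vinh's organization with no one reporting to them are Iker, Vera, Lena, Lorenzo, Zane, Idris, Rohan, Trent, Rafael, Nina, Zaid, Walden. That is 12.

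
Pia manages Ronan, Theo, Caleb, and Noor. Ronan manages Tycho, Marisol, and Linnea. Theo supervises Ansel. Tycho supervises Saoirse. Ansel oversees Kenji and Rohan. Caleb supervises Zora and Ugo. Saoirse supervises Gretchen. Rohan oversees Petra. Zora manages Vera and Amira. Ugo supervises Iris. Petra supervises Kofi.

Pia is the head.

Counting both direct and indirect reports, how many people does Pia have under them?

Pia directly manages Ronan, Theo, Caleb, Noor. Under Ronan: Marisol, Linnea, Tycho, Saoirse, Gretchen (5). Under Theo: Ansel, Kenji, Rohan, Petra, Kofi (5). Under Caleb: Ugo, Iris, Zora, Amira, Vera (5). Noor has no reports. So Pia's organization is 4 direct reports plus everyone under them: 6 + 6 + 6 + 1 = 19.

19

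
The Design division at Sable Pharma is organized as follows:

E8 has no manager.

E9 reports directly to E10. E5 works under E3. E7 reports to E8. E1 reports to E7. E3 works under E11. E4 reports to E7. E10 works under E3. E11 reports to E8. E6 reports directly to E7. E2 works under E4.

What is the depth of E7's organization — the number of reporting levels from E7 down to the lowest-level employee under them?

2

The longest chain under E7 runs E7 → E4 → E2, which is 2 levels below E7.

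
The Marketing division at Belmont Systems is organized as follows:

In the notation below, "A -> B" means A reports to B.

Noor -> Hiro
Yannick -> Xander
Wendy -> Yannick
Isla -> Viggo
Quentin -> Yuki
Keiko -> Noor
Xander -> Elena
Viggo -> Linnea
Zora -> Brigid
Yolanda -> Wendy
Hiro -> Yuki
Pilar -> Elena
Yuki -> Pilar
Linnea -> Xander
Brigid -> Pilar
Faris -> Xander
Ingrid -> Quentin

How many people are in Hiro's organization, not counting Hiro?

Hiro directly manages Noor. Under Noor: Keiko (1). That's 2 in total.

2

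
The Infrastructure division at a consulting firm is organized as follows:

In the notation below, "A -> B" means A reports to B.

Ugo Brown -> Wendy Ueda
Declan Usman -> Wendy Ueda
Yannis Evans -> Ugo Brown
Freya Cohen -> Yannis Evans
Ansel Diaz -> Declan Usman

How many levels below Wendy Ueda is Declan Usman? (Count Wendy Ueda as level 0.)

1

Chain from Declan Usman up to Wendy Ueda: Declan Usman → Wendy Ueda. That is 1 step up, so Declan Usman is 1 level below Wendy Ueda.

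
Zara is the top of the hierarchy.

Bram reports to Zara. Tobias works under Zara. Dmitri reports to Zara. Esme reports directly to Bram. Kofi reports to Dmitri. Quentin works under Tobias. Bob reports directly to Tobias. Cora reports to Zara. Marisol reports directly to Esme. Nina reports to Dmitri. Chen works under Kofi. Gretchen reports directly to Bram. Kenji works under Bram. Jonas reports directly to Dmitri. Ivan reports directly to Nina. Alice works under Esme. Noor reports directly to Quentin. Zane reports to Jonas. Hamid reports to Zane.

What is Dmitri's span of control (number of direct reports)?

3

Dmitri directly manages Kofi, Nina, Jonas. That is 3 direct reports.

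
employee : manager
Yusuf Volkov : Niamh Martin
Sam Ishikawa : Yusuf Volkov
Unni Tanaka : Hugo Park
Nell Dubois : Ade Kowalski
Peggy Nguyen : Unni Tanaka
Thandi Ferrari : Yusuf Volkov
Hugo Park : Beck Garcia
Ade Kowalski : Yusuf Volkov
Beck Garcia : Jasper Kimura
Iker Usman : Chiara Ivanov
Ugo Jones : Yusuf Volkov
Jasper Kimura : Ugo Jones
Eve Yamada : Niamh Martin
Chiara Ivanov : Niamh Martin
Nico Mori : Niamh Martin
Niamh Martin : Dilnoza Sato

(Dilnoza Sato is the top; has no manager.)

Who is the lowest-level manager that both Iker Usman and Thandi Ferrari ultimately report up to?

Iker Usman's chain of managers is Chiara Ivanov, Niamh Martin, Dilnoza Sato. Thandi Ferrari's chain of managers is Yusuf Volkov, Niamh Martin, Dilnoza Sato. The first manager that appears in both chains is Niamh Martin.

Niamh Martin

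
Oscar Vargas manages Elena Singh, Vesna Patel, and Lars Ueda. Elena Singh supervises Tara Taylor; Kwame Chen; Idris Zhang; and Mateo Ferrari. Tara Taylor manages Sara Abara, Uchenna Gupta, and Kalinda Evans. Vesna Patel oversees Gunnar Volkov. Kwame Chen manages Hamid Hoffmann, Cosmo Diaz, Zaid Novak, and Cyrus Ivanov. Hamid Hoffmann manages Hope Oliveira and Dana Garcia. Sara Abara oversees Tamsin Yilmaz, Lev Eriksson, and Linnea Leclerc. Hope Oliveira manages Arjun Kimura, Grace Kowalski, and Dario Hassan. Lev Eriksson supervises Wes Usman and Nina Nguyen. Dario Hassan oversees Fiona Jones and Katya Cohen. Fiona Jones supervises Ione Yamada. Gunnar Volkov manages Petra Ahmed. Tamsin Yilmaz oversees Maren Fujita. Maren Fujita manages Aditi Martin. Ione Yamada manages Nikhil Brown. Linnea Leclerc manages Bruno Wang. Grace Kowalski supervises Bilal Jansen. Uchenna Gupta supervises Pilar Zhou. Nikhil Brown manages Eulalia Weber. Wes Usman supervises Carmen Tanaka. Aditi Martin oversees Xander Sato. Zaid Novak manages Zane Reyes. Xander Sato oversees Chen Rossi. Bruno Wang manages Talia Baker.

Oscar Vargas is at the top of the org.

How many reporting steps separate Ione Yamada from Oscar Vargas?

7

Chain from Ione Yamada up to Oscar Vargas: Ione Yamada → Fiona Jones → Dario Hassan → Hope Oliveira → Hamid Hoffmann → Kwame Chen → Elena Singh → Oscar Vargas. That is 7 steps up, so Ione Yamada is 7 levels below Oscar Vargas.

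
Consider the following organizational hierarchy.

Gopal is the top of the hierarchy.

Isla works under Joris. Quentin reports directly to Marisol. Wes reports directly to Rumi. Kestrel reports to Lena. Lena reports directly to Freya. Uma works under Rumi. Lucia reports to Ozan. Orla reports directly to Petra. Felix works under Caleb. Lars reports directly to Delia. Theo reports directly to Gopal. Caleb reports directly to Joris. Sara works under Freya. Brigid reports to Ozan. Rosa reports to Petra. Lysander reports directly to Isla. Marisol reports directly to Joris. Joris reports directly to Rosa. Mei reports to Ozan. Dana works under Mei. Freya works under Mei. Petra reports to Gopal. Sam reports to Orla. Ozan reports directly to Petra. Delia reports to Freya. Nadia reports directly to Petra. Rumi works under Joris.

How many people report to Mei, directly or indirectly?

7

Mei directly manages Freya, Dana. Under Freya: Sara, Lena, Kestrel, Delia, Lars (5). Dana has no reports. So Mei's organization is 2 direct reports plus everyone under them: 6 + 1 = 7.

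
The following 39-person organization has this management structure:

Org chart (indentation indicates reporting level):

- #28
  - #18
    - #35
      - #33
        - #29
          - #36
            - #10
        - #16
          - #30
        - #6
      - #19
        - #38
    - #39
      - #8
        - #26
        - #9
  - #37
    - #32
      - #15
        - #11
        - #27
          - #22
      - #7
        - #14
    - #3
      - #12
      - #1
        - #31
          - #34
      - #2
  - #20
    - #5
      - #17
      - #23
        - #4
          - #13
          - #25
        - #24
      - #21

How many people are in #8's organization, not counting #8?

2

#8 directly manages #26, #9. #26 has no reports. #9 has no reports. So #8's organization is 2 direct reports plus everyone under them: 1 + 1 = 2.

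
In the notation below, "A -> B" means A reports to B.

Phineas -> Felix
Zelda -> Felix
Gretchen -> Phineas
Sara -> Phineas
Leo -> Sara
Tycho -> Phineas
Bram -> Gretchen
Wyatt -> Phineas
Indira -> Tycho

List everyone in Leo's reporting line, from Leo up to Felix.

Leo -> Sara -> Phineas -> Felix

Leo reports to Sara. Sara reports to Phineas. Phineas reports to Felix. Felix is at the top.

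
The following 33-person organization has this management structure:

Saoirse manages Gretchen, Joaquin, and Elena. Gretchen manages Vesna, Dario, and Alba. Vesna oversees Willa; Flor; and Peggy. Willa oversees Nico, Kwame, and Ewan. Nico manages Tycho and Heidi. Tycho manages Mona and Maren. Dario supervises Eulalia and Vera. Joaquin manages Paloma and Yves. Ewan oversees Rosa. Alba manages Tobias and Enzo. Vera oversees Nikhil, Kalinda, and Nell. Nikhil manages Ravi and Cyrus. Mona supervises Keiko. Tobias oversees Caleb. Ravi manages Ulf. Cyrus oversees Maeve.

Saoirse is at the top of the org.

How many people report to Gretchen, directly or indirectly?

27

Gretchen directly manages Vesna, Dario, Alba. Under Vesna: Peggy, Flor, Willa, Ewan, Rosa, Kwame, Nico, Heidi, Tycho, Mona, Keiko, Maren (12). Under Dario: Vera, Kalinda, Nell, Nikhil, Cyrus, Maeve, Ravi, Ulf, Eulalia (9). Under Alba: Tobias, Caleb, Enzo (3). So Gretchen's organization is 3 direct reports plus everyone under them: 13 + 10 + 4 = 27.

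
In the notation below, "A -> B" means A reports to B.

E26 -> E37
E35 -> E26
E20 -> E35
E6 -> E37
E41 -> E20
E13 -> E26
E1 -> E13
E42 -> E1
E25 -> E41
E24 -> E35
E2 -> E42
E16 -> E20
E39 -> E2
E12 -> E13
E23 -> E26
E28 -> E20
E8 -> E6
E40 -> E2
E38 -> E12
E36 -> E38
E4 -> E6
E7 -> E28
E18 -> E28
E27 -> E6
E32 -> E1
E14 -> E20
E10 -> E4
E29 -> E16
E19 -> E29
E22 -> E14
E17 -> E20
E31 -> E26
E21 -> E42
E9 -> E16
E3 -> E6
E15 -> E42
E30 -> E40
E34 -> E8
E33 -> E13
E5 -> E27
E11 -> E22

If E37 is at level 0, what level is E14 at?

Chain from E14 up to E37: E14 → E20 → E35 → E26 → E37. That is 4 steps up, so E14 is 4 levels below E37.

4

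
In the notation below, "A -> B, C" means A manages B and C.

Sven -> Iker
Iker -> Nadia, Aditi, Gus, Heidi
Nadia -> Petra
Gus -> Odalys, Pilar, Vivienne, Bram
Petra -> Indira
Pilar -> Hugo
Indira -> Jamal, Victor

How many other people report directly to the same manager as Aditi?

Aditi reports to Iker. Iker's other direct reports are Nadia, Gus, Heidi — 3 peers.

3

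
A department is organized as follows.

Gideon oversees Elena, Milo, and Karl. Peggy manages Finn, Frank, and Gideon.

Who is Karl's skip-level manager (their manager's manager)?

Peggy

Karl reports to Gideon, and Gideon reports to Peggy. So Karl's skip-level manager is Peggy.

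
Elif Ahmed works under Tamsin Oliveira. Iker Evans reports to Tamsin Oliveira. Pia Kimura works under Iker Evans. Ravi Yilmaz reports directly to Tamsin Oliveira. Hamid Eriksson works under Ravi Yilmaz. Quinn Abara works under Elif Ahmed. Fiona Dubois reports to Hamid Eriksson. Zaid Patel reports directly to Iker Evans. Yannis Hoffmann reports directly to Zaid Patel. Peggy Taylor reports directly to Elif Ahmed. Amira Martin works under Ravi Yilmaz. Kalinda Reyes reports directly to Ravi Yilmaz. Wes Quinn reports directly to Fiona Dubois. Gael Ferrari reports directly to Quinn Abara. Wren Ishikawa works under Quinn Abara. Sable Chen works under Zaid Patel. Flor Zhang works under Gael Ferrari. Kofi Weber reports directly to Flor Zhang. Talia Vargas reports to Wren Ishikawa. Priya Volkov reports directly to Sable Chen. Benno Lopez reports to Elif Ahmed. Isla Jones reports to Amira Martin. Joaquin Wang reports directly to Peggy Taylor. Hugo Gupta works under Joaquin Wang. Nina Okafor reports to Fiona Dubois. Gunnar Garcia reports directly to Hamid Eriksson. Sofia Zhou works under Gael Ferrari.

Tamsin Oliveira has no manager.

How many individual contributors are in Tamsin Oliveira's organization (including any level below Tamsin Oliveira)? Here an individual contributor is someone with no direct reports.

The people in Tamsin Oliveira's organization with no one reporting to them are Kalinda Reyes, Isla Jones, Gunnar Garcia, Nina Okafor, Wes Quinn, Priya Volkov, Yannis Hoffmann, Pia Kimura, Benno Lopez, Hugo Gupta, Talia Vargas, Sofia Zhou, Kofi Weber. That is 13.

13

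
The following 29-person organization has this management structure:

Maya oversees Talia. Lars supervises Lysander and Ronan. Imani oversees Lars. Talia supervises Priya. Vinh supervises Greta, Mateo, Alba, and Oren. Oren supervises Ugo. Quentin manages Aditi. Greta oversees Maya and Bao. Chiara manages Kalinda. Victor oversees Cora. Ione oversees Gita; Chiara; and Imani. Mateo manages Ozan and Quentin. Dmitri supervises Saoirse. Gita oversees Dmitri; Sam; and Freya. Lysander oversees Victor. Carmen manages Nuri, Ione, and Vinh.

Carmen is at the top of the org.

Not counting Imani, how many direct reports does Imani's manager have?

2

Imani reports to Ione. Ione's other direct reports are Gita, Chiara — 2 peers.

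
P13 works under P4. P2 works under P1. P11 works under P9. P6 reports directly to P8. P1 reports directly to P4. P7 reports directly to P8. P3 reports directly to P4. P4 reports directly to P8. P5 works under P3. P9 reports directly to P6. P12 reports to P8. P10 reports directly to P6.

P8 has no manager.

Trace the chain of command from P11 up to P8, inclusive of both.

P11 -> P9 -> P6 -> P8

P11 reports to P9. P9 reports to P6. P6 reports to P8. P8 is at the top.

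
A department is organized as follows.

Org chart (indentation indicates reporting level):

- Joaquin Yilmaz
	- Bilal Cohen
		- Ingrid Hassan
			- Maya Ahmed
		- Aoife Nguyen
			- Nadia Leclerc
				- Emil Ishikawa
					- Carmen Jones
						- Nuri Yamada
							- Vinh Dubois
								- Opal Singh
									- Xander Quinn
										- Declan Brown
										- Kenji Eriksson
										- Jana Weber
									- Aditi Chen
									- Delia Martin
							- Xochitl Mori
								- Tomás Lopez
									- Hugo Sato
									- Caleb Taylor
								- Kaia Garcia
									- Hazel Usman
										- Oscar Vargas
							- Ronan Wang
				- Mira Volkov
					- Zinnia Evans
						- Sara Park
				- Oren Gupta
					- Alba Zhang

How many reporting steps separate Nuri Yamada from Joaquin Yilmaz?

Chain from Nuri Yamada up to Joaquin Yilmaz: Nuri Yamada → Carmen Jones → Emil Ishikawa → Nadia Leclerc → Aoife Nguyen → Bilal Cohen → Joaquin Yilmaz. That is 6 steps up, so Nuri Yamada is 6 levels below Joaquin Yilmaz.

6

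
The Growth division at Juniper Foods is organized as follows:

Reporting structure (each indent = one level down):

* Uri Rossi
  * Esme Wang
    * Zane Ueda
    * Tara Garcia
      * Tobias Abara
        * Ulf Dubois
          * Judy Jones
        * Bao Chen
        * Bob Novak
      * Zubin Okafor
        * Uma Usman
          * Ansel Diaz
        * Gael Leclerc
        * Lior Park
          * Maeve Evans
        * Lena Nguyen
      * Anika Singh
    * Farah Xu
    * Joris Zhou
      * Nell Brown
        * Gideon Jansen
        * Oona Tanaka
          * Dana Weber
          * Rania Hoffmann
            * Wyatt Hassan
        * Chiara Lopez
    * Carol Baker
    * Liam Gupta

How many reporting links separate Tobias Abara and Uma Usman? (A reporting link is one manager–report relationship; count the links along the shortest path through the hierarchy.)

Tobias Abara is 1 level below Tara Garcia, and Uma Usman is 2 levels below Tara Garcia (their lowest common manager). The shortest path runs up from Tobias Abara to Tara Garcia and back down to Uma Usman: 1 + 2 = 3 links.

3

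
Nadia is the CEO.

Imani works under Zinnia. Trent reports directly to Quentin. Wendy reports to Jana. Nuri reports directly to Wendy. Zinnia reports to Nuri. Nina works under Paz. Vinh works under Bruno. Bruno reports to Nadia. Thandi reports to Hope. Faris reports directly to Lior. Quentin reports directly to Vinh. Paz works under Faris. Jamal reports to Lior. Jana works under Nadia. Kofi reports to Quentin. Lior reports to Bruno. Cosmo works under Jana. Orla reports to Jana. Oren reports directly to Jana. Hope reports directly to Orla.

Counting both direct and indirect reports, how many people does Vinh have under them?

Vinh directly manages Quentin. Under Quentin: Trent, Kofi (2). That's 3 in total.

3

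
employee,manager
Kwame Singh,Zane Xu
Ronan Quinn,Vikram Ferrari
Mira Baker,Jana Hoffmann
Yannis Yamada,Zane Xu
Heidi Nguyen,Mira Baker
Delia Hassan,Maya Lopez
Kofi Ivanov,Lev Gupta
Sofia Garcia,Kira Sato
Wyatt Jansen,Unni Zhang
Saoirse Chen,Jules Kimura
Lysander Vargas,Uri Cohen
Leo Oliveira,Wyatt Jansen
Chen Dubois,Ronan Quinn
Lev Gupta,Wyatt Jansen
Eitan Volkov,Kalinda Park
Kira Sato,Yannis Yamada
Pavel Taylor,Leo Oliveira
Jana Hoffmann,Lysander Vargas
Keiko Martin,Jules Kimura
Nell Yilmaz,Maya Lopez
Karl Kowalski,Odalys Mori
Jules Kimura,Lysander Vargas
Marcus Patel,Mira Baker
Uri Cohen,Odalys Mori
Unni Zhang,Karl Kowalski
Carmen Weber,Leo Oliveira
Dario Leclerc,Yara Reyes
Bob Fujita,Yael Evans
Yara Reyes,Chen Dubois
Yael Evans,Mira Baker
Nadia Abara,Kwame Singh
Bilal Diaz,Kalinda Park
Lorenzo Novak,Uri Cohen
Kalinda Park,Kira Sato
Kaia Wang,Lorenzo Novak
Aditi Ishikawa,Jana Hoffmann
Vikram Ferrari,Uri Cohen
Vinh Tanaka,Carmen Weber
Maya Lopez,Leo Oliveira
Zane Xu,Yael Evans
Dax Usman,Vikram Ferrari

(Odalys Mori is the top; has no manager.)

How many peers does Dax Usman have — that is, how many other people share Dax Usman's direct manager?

1

Dax Usman reports to Vikram Ferrari. Vikram Ferrari's other direct reports are Ronan Quinn — 1 peer.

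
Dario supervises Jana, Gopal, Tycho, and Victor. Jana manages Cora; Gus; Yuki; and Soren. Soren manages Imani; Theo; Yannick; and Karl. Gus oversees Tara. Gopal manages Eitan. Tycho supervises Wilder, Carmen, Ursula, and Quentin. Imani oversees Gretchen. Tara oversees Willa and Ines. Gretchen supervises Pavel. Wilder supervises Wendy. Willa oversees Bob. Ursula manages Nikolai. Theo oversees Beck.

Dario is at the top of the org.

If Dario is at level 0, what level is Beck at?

4

Chain from Beck up to Dario: Beck → Theo → Soren → Jana → Dario. That is 4 steps up, so Beck is 4 levels below Dario.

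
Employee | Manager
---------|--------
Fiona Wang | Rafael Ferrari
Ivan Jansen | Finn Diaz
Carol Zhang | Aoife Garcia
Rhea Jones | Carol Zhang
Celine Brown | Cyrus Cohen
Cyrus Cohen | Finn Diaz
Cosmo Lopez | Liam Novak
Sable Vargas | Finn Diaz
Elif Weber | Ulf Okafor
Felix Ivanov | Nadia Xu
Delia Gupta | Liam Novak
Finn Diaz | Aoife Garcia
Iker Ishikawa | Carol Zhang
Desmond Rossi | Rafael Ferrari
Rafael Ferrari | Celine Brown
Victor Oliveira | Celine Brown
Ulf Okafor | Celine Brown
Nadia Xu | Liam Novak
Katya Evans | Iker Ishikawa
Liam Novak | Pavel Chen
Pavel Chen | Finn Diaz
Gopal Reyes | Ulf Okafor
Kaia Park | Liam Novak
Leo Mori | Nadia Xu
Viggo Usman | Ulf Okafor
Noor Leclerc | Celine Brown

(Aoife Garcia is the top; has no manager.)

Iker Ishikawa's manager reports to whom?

Aoife Garcia

Iker Ishikawa reports to Carol Zhang, and Carol Zhang reports to Aoife Garcia. So Iker Ishikawa's skip-level manager is Aoife Garcia.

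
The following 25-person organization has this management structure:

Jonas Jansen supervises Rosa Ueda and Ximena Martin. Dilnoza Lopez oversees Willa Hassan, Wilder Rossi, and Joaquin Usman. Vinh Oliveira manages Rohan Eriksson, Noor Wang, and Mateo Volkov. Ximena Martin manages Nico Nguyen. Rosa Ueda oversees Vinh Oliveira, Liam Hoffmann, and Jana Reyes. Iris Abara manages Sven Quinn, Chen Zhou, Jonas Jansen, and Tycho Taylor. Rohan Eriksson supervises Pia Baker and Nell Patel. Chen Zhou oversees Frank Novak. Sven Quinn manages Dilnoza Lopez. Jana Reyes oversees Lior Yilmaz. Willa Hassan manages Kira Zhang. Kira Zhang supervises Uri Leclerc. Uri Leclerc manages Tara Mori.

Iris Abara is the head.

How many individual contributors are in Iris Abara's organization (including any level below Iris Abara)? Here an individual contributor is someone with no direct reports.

12

The people in Iris Abara's organization with no one reporting to them are Tycho Taylor, Nico Nguyen, Lior Yilmaz, Liam Hoffmann, Mateo Volkov, Noor Wang, Nell Patel, Pia Baker, Frank Novak, Joaquin Usman, Wilder Rossi, Tara Mori. That is 12.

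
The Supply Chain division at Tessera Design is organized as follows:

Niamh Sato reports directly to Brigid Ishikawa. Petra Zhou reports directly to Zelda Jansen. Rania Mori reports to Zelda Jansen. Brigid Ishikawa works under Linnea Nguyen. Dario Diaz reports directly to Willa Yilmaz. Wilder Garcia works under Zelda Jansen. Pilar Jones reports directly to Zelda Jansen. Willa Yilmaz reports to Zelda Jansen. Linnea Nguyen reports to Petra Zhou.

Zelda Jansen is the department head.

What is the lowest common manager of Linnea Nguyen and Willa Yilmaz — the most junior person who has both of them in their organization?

Linnea Nguyen's chain of managers is Petra Zhou, Zelda Jansen. Willa Yilmaz's chain of managers is Zelda Jansen. The first manager that appears in both chains is Zelda Jansen.

Zelda Jansen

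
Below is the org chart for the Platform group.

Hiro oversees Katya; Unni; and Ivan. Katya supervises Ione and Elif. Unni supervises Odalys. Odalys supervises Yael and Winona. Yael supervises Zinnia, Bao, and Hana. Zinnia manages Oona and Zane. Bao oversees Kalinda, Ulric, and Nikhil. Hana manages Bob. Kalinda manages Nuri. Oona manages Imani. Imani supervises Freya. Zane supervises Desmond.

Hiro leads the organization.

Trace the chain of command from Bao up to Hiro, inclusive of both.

Bao reports to Yael. Yael reports to Odalys. Odalys reports to Unni. Unni reports to Hiro. Hiro is at the top.

Bao -> Yael -> Odalys -> Unni -> Hiro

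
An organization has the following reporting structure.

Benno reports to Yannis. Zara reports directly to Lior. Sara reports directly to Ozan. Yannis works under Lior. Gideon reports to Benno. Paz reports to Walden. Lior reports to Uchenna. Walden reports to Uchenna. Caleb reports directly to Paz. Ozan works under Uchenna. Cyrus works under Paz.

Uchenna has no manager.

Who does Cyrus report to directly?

Cyrus reports directly to Paz.

Paz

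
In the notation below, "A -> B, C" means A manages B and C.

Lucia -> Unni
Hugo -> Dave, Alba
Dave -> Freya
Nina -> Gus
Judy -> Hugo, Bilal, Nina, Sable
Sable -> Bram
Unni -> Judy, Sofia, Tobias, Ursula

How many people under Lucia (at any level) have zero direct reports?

8

The people in Lucia's organization with no one reporting to them are Ursula, Tobias, Sofia, Bram, Gus, Bilal, Alba, Freya. That is 8.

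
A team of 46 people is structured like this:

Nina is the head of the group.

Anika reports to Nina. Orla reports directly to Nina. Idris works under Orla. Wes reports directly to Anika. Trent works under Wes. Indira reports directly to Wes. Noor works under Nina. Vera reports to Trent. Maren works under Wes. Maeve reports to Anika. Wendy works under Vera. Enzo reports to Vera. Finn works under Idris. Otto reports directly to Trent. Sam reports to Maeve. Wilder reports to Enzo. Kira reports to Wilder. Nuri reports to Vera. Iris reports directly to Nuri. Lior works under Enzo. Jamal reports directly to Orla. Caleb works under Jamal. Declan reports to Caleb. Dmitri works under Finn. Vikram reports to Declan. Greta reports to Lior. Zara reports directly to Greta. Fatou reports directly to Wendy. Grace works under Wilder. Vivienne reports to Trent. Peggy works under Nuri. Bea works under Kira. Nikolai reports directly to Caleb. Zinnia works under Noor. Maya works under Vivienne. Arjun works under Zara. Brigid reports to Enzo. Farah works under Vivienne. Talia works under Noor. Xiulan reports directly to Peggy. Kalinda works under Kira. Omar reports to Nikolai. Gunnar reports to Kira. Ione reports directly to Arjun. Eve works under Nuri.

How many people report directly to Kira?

Kira directly manages Bea, Kalinda, Gunnar. That is 3 direct reports.

3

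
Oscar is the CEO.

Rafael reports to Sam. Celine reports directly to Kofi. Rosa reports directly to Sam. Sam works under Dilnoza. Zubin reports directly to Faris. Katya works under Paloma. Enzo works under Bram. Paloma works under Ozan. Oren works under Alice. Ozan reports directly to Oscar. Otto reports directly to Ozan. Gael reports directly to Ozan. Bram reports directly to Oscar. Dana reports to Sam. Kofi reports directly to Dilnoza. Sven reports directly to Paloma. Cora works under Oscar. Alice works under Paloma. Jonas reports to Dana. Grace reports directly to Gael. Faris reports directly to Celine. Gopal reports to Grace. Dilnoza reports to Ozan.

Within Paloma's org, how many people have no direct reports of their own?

The people in Paloma's organization with no one reporting to them are Katya, Oren, Sven. That is 3.

3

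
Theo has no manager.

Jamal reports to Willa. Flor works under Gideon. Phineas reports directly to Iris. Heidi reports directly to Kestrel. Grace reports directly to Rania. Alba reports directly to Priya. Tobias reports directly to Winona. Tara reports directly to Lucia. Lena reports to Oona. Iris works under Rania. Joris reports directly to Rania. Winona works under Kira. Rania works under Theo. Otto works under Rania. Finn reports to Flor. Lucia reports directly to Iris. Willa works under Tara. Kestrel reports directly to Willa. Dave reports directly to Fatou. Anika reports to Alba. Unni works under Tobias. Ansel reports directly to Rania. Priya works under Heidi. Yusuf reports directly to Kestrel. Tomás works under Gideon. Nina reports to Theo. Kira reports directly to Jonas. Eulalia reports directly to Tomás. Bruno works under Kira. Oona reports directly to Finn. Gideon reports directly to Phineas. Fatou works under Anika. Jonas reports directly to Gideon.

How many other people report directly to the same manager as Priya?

0

Priya reports to Heidi, and Heidi has no other direct reports. Priya has 0 peers.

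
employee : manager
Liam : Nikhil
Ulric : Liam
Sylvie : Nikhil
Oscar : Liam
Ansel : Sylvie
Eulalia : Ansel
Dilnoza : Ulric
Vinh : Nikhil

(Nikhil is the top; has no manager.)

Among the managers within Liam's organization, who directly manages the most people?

Liam

Direct-report counts within Liam's organization: Liam has 2; Ulric has 1. The largest is 2, held by Liam.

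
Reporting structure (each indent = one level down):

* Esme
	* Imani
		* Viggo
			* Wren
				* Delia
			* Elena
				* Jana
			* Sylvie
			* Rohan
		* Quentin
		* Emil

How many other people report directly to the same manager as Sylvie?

Sylvie reports to Viggo. Viggo's other direct reports are Wren, Elena, Rohan — 3 peers.

3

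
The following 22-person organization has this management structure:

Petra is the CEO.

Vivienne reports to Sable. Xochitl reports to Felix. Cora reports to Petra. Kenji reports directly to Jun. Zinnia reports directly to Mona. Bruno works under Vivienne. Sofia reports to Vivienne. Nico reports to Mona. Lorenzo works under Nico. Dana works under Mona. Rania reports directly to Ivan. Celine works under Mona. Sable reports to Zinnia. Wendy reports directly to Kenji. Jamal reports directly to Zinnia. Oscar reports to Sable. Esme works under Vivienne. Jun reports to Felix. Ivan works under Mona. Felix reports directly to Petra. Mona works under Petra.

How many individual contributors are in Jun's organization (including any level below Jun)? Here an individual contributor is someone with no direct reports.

The only person in Jun's organization with no one reporting to them is Wendy. That is 1.

1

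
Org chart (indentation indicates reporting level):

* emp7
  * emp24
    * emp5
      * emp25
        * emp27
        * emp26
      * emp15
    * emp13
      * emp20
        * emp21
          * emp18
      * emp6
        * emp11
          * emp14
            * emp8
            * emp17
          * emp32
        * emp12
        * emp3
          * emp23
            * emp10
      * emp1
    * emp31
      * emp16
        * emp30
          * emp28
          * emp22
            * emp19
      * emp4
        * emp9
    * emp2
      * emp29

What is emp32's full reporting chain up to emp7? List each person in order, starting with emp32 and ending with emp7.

emp32 -> emp11 -> emp6 -> emp13 -> emp24 -> emp7

emp32 reports to emp11. emp11 reports to emp6. emp6 reports to emp13. emp13 reports to emp24. emp24 reports to emp7. emp7 is at the top.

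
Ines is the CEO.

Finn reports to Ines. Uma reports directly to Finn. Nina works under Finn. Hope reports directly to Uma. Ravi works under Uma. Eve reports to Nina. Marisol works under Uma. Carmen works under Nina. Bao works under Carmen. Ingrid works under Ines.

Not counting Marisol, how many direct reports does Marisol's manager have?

Marisol reports to Uma. Uma's other direct reports are Hope, Ravi — 2 peers.

2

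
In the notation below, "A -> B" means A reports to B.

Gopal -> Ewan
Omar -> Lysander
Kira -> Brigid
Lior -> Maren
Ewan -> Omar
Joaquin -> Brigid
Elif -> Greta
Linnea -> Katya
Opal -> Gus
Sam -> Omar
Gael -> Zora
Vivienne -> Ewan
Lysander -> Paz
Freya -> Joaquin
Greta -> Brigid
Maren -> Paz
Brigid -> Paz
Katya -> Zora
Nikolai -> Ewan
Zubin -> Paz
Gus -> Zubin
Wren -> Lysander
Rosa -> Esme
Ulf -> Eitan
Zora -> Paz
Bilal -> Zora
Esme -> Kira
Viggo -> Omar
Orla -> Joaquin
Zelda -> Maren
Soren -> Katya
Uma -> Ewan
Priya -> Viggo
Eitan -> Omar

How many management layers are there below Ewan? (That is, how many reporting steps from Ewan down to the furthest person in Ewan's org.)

The longest chain under Ewan runs Ewan → Nikolai, which is 1 level below Ewan.

1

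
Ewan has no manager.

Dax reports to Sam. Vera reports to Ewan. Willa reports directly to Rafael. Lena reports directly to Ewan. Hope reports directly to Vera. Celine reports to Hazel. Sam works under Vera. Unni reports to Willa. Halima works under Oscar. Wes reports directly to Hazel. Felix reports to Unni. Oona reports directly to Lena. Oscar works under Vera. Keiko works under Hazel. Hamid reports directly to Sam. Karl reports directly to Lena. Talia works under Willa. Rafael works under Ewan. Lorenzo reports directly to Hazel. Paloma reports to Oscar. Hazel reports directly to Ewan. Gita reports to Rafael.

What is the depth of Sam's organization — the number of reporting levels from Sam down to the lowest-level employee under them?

1

The longest chain under Sam runs Sam → Dax, which is 1 level below Sam.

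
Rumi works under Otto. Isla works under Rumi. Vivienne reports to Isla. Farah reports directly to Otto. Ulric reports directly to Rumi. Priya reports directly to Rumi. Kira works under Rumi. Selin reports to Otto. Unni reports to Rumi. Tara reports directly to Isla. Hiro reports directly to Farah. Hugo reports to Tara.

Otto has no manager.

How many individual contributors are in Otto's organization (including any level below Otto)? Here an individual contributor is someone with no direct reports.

The people in Otto's organization with no one reporting to them are Selin, Hiro, Unni, Kira, Priya, Ulric, Hugo, Vivienne. That is 8.

8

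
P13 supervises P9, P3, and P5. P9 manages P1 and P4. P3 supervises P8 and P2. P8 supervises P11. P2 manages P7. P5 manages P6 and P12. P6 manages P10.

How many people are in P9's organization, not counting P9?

2

P9 directly manages P1, P4. P1 has no reports. P4 has no reports. So P9's organization is 2 direct reports plus everyone under them: 1 + 1 = 2.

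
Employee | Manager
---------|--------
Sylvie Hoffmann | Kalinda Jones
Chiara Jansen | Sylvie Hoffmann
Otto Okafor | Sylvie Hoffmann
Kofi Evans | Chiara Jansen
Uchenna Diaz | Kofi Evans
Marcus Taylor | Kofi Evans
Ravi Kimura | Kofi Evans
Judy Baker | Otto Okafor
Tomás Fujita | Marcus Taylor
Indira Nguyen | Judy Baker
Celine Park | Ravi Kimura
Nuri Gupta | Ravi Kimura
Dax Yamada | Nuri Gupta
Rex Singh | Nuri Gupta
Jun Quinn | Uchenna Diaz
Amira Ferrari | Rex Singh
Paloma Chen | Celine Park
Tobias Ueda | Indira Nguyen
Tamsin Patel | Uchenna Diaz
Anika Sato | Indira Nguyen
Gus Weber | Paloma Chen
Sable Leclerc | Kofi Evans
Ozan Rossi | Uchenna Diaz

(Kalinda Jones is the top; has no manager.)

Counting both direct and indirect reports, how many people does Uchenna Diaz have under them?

Uchenna Diaz directly manages Jun Quinn, Tamsin Patel, Ozan Rossi. Jun Quinn has no reports. Tamsin Patel has no reports. Ozan Rossi has no reports. So Uchenna Diaz's organization is 3 direct reports plus everyone under them: 1 + 1 + 1 = 3.

3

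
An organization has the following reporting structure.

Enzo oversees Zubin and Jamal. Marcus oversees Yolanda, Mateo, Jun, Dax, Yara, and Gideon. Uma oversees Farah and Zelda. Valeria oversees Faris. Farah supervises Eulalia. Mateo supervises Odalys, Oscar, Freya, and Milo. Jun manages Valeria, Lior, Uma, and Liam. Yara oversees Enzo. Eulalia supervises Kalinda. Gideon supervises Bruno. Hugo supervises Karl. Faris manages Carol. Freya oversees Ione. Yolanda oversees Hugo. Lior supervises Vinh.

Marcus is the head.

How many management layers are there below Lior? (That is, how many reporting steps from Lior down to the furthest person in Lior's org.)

1

The longest chain under Lior runs Lior → Vinh, which is 1 level below Lior.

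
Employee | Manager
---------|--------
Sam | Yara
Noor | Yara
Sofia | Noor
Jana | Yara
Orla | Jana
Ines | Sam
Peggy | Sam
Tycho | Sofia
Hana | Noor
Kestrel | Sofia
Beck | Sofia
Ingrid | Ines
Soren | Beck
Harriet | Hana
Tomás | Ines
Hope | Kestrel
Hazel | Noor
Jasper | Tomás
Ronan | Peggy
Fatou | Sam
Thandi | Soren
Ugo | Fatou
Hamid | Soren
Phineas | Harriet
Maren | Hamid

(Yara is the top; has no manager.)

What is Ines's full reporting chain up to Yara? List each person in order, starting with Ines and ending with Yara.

Ines -> Sam -> Yara

Ines reports to Sam. Sam reports to Yara. Yara is at the top.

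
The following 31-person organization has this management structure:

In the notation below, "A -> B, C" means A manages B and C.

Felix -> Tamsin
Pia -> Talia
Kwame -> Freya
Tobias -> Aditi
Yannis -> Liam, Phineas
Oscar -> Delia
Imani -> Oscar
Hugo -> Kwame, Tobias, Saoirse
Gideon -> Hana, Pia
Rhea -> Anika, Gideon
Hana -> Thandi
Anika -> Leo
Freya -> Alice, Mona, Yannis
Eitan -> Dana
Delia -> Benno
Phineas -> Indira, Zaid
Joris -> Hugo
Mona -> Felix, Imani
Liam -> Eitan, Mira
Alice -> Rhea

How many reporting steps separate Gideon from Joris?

Chain from Gideon up to Joris: Gideon → Rhea → Alice → Freya → Kwame → Hugo → Joris. That is 6 steps up, so Gideon is 6 levels below Joris.

6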